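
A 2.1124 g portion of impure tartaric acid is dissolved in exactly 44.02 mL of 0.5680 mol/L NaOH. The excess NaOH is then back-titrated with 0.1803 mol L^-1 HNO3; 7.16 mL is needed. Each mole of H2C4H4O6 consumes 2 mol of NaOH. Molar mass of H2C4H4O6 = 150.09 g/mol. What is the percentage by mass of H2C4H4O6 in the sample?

84.2%

Total n(NaOH) added = 0.5680 x 0.04402 = 0.02500 mol.
n(HNO3) used = 0.1803 x 0.007160 = 0.001291 mol, which equals the excess n(NaOH).
So n(NaOH) consumed by the sample = 0.02500 - 0.001291 = 0.02371 mol.
n(H2C4H4O6) = 0.02371 / 2 = 0.01186 mol.
mass H2C4H4O6 = 0.01186 x 150.09 = 1.779 g, so %H2C4H4O6 = 1.779/2.1124 x 100 = 84.2%.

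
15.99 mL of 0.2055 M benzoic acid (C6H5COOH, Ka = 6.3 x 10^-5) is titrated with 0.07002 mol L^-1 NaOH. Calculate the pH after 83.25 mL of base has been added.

n(acid) = 0.2055 x 0.01599 = 0.003286 mol; n(NaOH) added = 0.07002 x 0.08325 = 0.005829 mol.
Base is in excess by 0.005829 - 0.003286 = 0.002543 mol in a total volume of 0.09924 L.
[OH^-] = 0.002543/0.09924 = 0.02563 M, so pOH = 1.59 and pH = 14.00 - 1.59 = 12.41.

12.41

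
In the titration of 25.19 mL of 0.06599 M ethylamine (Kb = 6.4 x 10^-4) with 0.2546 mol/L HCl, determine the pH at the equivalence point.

n(C2H5NH2) = 0.06599 x 0.02519 = 0.001662 mol; V(HCl) at equivalence = 0.001662/0.2546 = 0.006529 L.
At equivalence the base is fully converted to C2H5NH3+; total volume = 0.03172 L, so [C2H5NH3+] = 0.001662/0.03172 = 0.05241 M.
Ka(C2H5NH3+) = Kw/Kb = 1.0e-14 / 6.4 x 10^-4 = 1.56e-11.
[H^+] = sqrt(Ka x [C2H5NH3+]) = sqrt(1.56e-11 x 0.05241) = 9.05e-7 M.
pH = -log(9.05e-7) = 6.04.

6.04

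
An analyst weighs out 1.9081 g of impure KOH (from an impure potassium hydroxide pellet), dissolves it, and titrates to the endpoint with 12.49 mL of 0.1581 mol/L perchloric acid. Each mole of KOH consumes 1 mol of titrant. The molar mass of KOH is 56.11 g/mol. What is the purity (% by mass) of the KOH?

5.81%

n(HClO4) = 0.1581 x 0.01249 = 0.001975 mol.
n(KOH) = 0.001975 / 1 = 0.001975 mol.
mass of KOH = 0.001975 x 56.11 = 0.1108 g.
% purity = 0.1108 / 1.9081 x 100 = 5.81%.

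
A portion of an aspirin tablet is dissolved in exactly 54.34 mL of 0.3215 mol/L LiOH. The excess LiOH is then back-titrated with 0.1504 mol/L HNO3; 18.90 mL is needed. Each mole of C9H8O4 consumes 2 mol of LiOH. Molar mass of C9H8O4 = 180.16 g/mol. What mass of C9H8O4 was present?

Total n(LiOH) added = 0.3215 x 0.05434 = 0.01747 mol.
n(HNO3) used = 0.1504 x 0.01890 = 0.002843 mol, which equals the excess n(LiOH).
So n(LiOH) consumed by the sample = 0.01747 - 0.002843 = 0.01463 mol.
n(C9H8O4) = 0.01463 / 2 = 0.007314 mol.
mass = 0.007314 mol x 180.16 g/mol = 1.32 g.

1.32 g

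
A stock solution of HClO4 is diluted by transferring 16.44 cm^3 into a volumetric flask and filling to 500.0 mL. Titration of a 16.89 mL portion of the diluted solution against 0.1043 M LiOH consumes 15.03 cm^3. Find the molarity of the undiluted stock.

2.82 M

n(LiOH) = 0.1043 x 0.01503 = 0.001568 mol.
n(HClO4) in the aliquot = 0.001568 mol.
[diluted HClO4] = 0.001568 / 0.01689 = 0.09281 M.
Dilution factor = 500.0/16.44 = 30.41, so [stock] = 0.09281 x 30.41 = 2.82 M.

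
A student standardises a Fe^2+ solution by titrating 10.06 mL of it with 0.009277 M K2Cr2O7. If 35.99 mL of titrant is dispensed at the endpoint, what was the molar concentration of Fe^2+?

n(K2Cr2O7) = 0.009277 x 0.03599 = 0.0003339 mol.
From the balanced equation, 1 mol K2Cr2O7 reacts with 6 mol Fe^2+, so n(Fe^2+) = 0.0003339 x 6/1 = 0.002003 mol.
[Fe^2+] = 0.002003 / 0.01006 L = 0.199 M.

0.199 M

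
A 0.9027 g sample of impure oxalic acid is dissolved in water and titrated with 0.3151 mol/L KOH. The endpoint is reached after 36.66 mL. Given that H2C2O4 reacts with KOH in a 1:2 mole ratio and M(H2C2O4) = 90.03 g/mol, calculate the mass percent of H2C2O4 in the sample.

n(KOH) = 0.3151 x 0.03666 = 0.01155 mol.
n(H2C2O4) = 0.01155 / 2 = 0.005776 mol.
mass of H2C2O4 = 0.005776 x 90.03 = 0.5200 g.
% purity = 0.5200 / 0.9027 x 100 = 57.6%.

57.6%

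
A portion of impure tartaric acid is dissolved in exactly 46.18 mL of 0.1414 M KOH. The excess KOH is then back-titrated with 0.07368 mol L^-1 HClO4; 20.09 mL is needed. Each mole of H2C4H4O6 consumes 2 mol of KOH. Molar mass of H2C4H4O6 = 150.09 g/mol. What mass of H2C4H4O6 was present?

0.379 g

Total n(KOH) added = 0.1414 x 0.04618 = 0.006530 mol.
n(HClO4) used = 0.07368 x 0.02009 = 0.001480 mol, which equals the excess n(KOH).
So n(KOH) consumed by the sample = 0.006530 - 0.001480 = 0.005050 mol.
n(H2C4H4O6) = 0.005050 / 2 = 0.002525 mol.
mass = 0.002525 mol x 150.09 g/mol = 0.379 g.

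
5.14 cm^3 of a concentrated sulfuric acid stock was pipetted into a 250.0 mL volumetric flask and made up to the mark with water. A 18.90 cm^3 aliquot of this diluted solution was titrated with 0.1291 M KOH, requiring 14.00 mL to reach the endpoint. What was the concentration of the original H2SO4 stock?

2.33 M

n(KOH) = 0.1291 x 0.01400 = 0.001807 mol.
n(H2SO4) in the aliquot = 0.001807 x 1/2 = 0.0009037 mol.
[diluted H2SO4] = 0.0009037 / 0.01890 = 0.04781 M.
Dilution factor = 250.0/5.140 = 48.64, so [stock] = 0.04781 x 48.64 = 2.33 M.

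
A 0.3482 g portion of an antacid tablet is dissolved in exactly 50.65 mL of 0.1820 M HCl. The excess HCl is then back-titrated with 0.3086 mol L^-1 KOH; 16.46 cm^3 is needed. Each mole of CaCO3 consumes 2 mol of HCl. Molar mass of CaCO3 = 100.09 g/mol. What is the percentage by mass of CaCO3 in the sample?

Total n(HCl) added = 0.1820 x 0.05065 = 0.009218 mol.
n(KOH) used = 0.3086 x 0.01646 = 0.005080 mol, which equals the excess n(HCl).
So n(HCl) consumed by the sample = 0.009218 - 0.005080 = 0.004139 mol.
n(CaCO3) = 0.004139 / 2 = 0.002069 mol.
mass CaCO3 = 0.002069 x 100.09 = 0.2071 g, so %CaCO3 = 0.2071/0.3482 x 100 = 59.5%.

59.5%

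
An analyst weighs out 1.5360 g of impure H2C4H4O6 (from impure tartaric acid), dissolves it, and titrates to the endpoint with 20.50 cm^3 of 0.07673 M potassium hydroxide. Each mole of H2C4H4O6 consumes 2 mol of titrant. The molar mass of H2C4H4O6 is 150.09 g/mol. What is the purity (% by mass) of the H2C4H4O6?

n(KOH) = 0.07673 x 0.02050 = 0.001573 mol.
n(H2C4H4O6) = 0.001573 / 2 = 0.0007865 mol.
mass of H2C4H4O6 = 0.0007865 x 150.09 = 0.1180 g.
% purity = 0.1180 / 1.5360 x 100 = 7.69%.

7.69%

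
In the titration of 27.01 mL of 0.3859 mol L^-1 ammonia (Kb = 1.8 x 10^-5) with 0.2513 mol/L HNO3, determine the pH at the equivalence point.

n(NH3) = 0.3859 x 0.02701 = 0.01042 mol; V(HNO3) at equivalence = 0.01042/0.2513 = 0.04148 L.
At equivalence the base is fully converted to NH4+; total volume = 0.06849 L, so [NH4+] = 0.01042/0.06849 = 0.1522 M.
Ka(NH4+) = Kw/Kb = 1.0e-14 / 1.8 x 10^-5 = 5.56e-10.
[H^+] = sqrt(Ka x [NH4+]) = sqrt(5.56e-10 x 0.1522) = 9.20e-6 M.
pH = -log(9.20e-6) = 5.04.

5.04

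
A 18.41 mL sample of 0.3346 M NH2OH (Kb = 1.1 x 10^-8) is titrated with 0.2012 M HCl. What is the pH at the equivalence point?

3.47

n(NH2OH) = 0.3346 x 0.01841 = 0.006160 mol; V(HCl) at equivalence = 0.006160/0.2012 = 0.03062 L.
At equivalence the base is fully converted to NH3OH+; total volume = 0.04903 L, so [NH3OH+] = 0.006160/0.04903 = 0.1256 M.
Ka(NH3OH+) = Kw/Kb = 1.0e-14 / 1.1 x 10^-8 = 9.09e-7.
[H^+] = sqrt(Ka x [NH3OH+]) = sqrt(9.09e-7 x 0.1256) = 0.000338 M.
pH = -log(0.000338) = 3.47.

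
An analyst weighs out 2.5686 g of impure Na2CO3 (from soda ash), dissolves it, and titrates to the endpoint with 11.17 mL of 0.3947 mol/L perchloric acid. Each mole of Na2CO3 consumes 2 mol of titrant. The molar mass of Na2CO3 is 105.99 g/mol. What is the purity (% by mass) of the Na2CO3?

n(HClO4) = 0.3947 x 0.01117 = 0.004409 mol.
n(Na2CO3) = 0.004409 / 2 = 0.002204 mol.
mass of Na2CO3 = 0.002204 x 105.99 = 0.2336 g.
% purity = 0.2336 / 2.5686 x 100 = 9.10%.

9.10%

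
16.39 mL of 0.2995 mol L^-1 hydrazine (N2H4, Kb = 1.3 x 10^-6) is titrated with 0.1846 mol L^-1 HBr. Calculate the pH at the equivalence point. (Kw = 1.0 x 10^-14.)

4.53

n(N2H4) = 0.2995 x 0.01639 = 0.004909 mol; V(HBr) at equivalence = 0.004909/0.1846 = 0.02659 L.
At equivalence the base is fully converted to N2H5+; total volume = 0.04298 L, so [N2H5+] = 0.004909/0.04298 = 0.1142 M.
Ka(N2H5+) = Kw/Kb = 1.0e-14 / 1.3 x 10^-6 = 7.69e-9.
[H^+] = sqrt(Ka x [N2H5+]) = sqrt(7.69e-9 x 0.1142) = 2.96e-5 M.
pH = -log(2.96e-5) = 4.53.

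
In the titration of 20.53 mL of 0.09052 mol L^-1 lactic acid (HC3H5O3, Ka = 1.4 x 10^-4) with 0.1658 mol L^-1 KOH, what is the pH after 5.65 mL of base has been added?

3.86

Initial n(HC3H5O3) = 0.09052 x 0.02053 = 0.001858 mol.
n(KOH) added = 0.1658 x 0.005650 = 0.0009368 mol, converting that many moles of HC3H5O3 to C3H5O3-.
Remaining n(HC3H5O3) = 0.0009216 mol; n(C3H5O3-) = 0.0009368 mol.
By Henderson-Hasselbalch, pH = pKa + log([A^-]/[HA]) = 3.85 + log(0.0009368/0.0009216) = 3.85 + (+0.01) = 3.86.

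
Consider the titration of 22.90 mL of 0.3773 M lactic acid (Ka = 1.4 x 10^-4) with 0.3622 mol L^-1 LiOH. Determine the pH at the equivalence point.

8.56

n(HC3H5O3) = 0.3773 x 0.02290 = 0.008640 mol; V(LiOH) at equivalence = 0.008640/0.3622 = 0.02385 L.
At equivalence all the acid is converted to C3H5O3-; total volume = 0.02290 + 0.02385 = 0.04675 L, so [C3H5O3-] = 0.008640/0.04675 = 0.1848 M.
Kb = Kw/Ka = 1.0e-14 / 1.4 x 10^-4 = 7.14e-11.
[OH^-] = sqrt(Kb x [C3H5O3-]) = sqrt(7.14e-11 x 0.1848) = 3.63e-6 M.
pOH = 5.44, so pH = 14.00 - 5.44 = 8.56.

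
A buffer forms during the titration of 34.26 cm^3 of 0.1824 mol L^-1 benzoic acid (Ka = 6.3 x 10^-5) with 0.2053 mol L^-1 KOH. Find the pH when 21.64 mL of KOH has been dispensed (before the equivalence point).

Initial n(C6H5COOH) = 0.1824 x 0.03426 = 0.006249 mol.
n(KOH) added = 0.2053 x 0.02164 = 0.004443 mol, converting that many moles of C6H5COOH to C6H5COO-.
Remaining n(C6H5COOH) = 0.001806 mol; n(C6H5COO-) = 0.004443 mol.
By Henderson-Hasselbalch, pH = pKa + log([A^-]/[HA]) = 4.20 + log(0.004443/0.001806) = 4.20 + (+0.39) = 4.59.

4.59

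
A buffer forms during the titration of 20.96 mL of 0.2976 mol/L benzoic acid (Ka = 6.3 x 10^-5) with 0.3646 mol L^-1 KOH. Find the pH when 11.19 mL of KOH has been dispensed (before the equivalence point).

4.48

Initial n(C6H5COOH) = 0.2976 x 0.02096 = 0.006238 mol.
n(KOH) added = 0.3646 x 0.01119 = 0.004080 mol, converting that many moles of C6H5COOH to C6H5COO-.
Remaining n(C6H5COOH) = 0.002158 mol; n(C6H5COO-) = 0.004080 mol.
By Henderson-Hasselbalch, pH = pKa + log([A^-]/[HA]) = 4.20 + log(0.004080/0.002158) = 4.20 + (+0.28) = 4.48.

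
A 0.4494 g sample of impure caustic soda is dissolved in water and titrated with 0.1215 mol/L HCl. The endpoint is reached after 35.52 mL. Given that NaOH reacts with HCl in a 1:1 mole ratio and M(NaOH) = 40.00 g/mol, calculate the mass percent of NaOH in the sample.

38.4%

n(HCl) = 0.1215 x 0.03552 = 0.004316 mol.
n(NaOH) = 0.004316 / 1 = 0.004316 mol.
mass of NaOH = 0.004316 x 40.00 = 0.1726 g.
% purity = 0.1726 / 0.4494 x 100 = 38.4%.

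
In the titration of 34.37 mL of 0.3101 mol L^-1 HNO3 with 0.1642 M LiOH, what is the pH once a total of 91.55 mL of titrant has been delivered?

12.54

n(acid) = 0.3101 x 0.03437 = 0.01066 mol; n(LiOH) added = 0.1642 x 0.09155 = 0.01503 mol.
Base is in excess by 0.01503 - 0.01066 = 0.004374 mol in a total volume of 0.1259 L.
[OH^-] = 0.004374/0.1259 = 0.03474 M, so pOH = 1.46 and pH = 14.00 - 1.46 = 12.54.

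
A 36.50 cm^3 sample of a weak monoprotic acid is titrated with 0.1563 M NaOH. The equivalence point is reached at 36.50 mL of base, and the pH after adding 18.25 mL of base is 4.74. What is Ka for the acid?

1.8 x 10^-5

18.25 mL is half of the equivalence volume, so this is the half-equivalence point where [HA] = [A^-].
At half-equivalence pH = pKa, so pKa = 4.74.
Ka = 10^(-4.74) = 1.8 x 10^-5.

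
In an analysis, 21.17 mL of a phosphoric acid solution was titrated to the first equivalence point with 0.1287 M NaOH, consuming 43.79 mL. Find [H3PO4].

0.266 M

n(NaOH) = 0.1287 x 0.04379 = 0.005636 mol.
At the first equivalence point, 1 mol OH^- react per mol H3PO4, so n(H3PO4) = 0.005636 / 1 = 0.005636 mol.
[H3PO4] = 0.005636 / 0.02117 L = 0.266 M.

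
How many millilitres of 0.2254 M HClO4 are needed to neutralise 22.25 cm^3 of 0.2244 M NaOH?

22.2 mL

n(NaOH) = 0.2244 mol/L x 0.02225 L = 0.004993 mol.
At equivalence n(HClO4) = n(NaOH) = 0.004993 mol.
V(HClO4) = 0.004993 / 0.2254 = 0.02215 L = 22.2 mL.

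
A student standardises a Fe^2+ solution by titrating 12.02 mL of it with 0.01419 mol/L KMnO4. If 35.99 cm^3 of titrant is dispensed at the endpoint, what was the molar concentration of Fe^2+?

0.212 M

n(KMnO4) = 0.01419 x 0.03599 = 0.0005107 mol.
From the balanced equation, 1 mol KMnO4 reacts with 5 mol Fe^2+, so n(Fe^2+) = 0.0005107 x 5/1 = 0.002553 mol.
[Fe^2+] = 0.002553 / 0.01202 L = 0.212 M.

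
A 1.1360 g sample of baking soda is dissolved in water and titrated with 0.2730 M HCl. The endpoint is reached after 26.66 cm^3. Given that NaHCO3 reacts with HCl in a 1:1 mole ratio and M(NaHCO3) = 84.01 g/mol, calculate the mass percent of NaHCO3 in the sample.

53.8%

n(HCl) = 0.2730 x 0.02666 = 0.007278 mol.
n(NaHCO3) = 0.007278 / 1 = 0.007278 mol.
mass of NaHCO3 = 0.007278 x 84.01 = 0.6114 g.
% purity = 0.6114 / 1.1360 x 100 = 53.8%.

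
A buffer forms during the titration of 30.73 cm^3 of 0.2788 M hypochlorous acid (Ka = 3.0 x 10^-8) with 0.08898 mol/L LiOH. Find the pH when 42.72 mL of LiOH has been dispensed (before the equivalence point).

Initial n(HClO) = 0.2788 x 0.03073 = 0.008568 mol.
n(LiOH) added = 0.08898 x 0.04272 = 0.003801 mol, converting that many moles of HClO to ClO-.
Remaining n(HClO) = 0.004766 mol; n(ClO-) = 0.003801 mol.
By Henderson-Hasselbalch, pH = pKa + log([A^-]/[HA]) = 7.52 + log(0.003801/0.004766) = 7.52 + (-0.10) = 7.42.

7.42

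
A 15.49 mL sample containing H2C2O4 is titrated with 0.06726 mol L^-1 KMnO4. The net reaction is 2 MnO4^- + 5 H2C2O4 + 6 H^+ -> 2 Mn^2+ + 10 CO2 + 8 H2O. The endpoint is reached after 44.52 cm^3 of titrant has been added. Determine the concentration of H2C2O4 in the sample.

0.483 M

n(KMnO4) = 0.06726 x 0.04452 = 0.002994 mol.
From the balanced equation, 2 mol KMnO4 reacts with 5 mol H2C2O4, so n(H2C2O4) = 0.002994 x 5/2 = 0.007486 mol.
[H2C2O4] = 0.007486 / 0.01549 L = 0.483 M.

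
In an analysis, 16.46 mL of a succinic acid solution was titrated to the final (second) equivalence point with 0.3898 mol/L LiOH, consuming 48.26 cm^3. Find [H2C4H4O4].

n(LiOH) = 0.3898 x 0.04826 = 0.01881 mol.
At the final (second) equivalence point, 2 mol OH^- react per mol H2C4H4O4, so n(H2C4H4O4) = 0.01881 / 2 = 0.009406 mol.
[H2C4H4O4] = 0.009406 / 0.01646 L = 0.571 M.

0.571 M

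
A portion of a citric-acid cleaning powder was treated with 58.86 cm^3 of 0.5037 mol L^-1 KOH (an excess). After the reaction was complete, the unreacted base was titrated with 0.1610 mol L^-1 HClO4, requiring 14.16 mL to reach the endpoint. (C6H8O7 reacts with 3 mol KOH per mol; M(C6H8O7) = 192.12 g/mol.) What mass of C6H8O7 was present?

1.75 g

Total n(KOH) added = 0.5037 x 0.05886 = 0.02965 mol.
n(HClO4) used = 0.1610 x 0.01416 = 0.002280 mol, which equals the excess n(KOH).
So n(KOH) consumed by the sample = 0.02965 - 0.002280 = 0.02737 mol.
n(C6H8O7) = 0.02737 / 3 = 0.009123 mol.
mass = 0.009123 mol x 192.12 g/mol = 1.75 g.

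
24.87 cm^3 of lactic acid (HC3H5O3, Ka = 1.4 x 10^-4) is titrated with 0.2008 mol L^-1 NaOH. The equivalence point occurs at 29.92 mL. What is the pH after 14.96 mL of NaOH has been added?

14.96 mL is exactly half the equivalence volume (29.92/2), i.e. the half-equivalence point.
There, n(HA) = n(A^-), so pH = pKa = -log(1.4 x 10^-4) = 3.85.

3.85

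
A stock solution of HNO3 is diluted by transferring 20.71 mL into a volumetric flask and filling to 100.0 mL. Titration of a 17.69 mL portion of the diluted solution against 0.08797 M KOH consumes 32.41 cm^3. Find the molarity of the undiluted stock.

n(KOH) = 0.08797 x 0.03241 = 0.002851 mol.
n(HNO3) in the aliquot = 0.002851 mol.
[diluted HNO3] = 0.002851 / 0.01769 = 0.1612 M.
Dilution factor = 100.0/20.71 = 4.829, so [stock] = 0.1612 x 4.829 = 0.778 M.

0.778 M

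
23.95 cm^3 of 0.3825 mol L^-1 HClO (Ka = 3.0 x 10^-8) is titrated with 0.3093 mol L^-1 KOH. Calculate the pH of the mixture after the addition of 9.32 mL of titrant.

7.18

Initial n(HClO) = 0.3825 x 0.02395 = 0.009161 mol.
n(KOH) added = 0.3093 x 0.009320 = 0.002883 mol, converting that many moles of HClO to ClO-.
Remaining n(HClO) = 0.006278 mol; n(ClO-) = 0.002883 mol.
By Henderson-Hasselbalch, pH = pKa + log([A^-]/[HA]) = 7.52 + log(0.002883/0.006278) = 7.52 + (-0.34) = 7.18.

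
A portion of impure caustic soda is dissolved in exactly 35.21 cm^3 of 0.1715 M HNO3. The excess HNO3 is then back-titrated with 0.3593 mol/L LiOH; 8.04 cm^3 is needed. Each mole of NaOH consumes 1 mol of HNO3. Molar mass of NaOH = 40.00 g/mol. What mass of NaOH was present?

0.126 g

Total n(HNO3) added = 0.1715 x 0.03521 = 0.006039 mol.
n(LiOH) used = 0.3593 x 0.008040 = 0.002889 mol, which equals the excess n(HNO3).
So n(HNO3) consumed by the sample = 0.006039 - 0.002889 = 0.003150 mol.
n(NaOH) = 0.003150 / 1 = 0.003150 mol.
mass = 0.003150 mol x 40.00 g/mol = 0.126 g.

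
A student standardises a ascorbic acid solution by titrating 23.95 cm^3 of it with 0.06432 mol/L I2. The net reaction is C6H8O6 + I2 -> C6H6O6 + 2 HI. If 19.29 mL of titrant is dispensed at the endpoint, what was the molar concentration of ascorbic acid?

n(I2) = 0.06432 x 0.01929 = 0.001241 mol.
From the balanced equation, 1 mol I2 reacts with 1 mol ascorbic acid, so n(ascorbic acid) = 0.001241 x 1/1 = 0.001241 mol.
[ascorbic acid] = 0.001241 / 0.02395 L = 0.0518 M.

0.0518 M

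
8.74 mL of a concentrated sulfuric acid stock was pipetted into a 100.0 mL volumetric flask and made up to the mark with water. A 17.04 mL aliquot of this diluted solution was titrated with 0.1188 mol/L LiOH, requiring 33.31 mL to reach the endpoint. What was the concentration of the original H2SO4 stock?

n(LiOH) = 0.1188 x 0.03331 = 0.003957 mol.
n(H2SO4) in the aliquot = 0.003957 x 1/2 = 0.001979 mol.
[diluted H2SO4] = 0.001979 / 0.01704 = 0.1161 M.
Dilution factor = 100.0/8.740 = 11.44, so [stock] = 0.1161 x 11.44 = 1.33 M.

1.33 M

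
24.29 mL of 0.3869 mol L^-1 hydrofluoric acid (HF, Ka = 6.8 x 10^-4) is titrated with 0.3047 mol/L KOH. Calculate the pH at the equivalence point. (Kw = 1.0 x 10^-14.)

8.20

n(HF) = 0.3869 x 0.02429 = 0.009398 mol; V(KOH) at equivalence = 0.009398/0.3047 = 0.03084 L.
At equivalence all the acid is converted to F-; total volume = 0.02429 + 0.03084 = 0.05513 L, so [F-] = 0.009398/0.05513 = 0.1705 M.
Kb = Kw/Ka = 1.0e-14 / 6.8 x 10^-4 = 1.47e-11.
[OH^-] = sqrt(Kb x [F-]) = sqrt(1.47e-11 x 0.1705) = 1.58e-6 M.
pOH = 5.80, so pH = 14.00 - 5.80 = 8.20.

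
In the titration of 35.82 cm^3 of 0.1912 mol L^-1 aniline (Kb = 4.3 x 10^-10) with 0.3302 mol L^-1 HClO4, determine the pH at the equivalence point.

n(C6H5NH2) = 0.1912 x 0.03582 = 0.006849 mol; V(HClO4) at equivalence = 0.006849/0.3302 = 0.02074 L.
At equivalence the base is fully converted to C6H5NH3+; total volume = 0.05656 L, so [C6H5NH3+] = 0.006849/0.05656 = 0.1211 M.
Ka(C6H5NH3+) = Kw/Kb = 1.0e-14 / 4.3 x 10^-10 = 2.33e-5.
[H^+] = sqrt(Ka x [C6H5NH3+]) = sqrt(2.33e-5 x 0.1211) = 0.00168 M.
pH = -log(0.00168) = 2.78.

2.78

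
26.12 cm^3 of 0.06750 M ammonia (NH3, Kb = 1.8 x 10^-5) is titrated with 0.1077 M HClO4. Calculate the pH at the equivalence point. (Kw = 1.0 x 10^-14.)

5.32

n(NH3) = 0.06750 x 0.02612 = 0.001763 mol; V(HClO4) at equivalence = 0.001763/0.1077 = 0.01637 L.
At equivalence the base is fully converted to NH4+; total volume = 0.04249 L, so [NH4+] = 0.001763/0.04249 = 0.04149 M.
Ka(NH4+) = Kw/Kb = 1.0e-14 / 1.8 x 10^-5 = 5.56e-10.
[H^+] = sqrt(Ka x [NH4+]) = sqrt(5.56e-10 x 0.04149) = 4.80e-6 M.
pH = -log(4.80e-6) = 5.32.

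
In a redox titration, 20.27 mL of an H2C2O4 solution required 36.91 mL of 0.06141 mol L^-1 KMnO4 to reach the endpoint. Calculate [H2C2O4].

n(KMnO4) = 0.06141 x 0.03691 = 0.002267 mol.
From the balanced equation, 2 mol KMnO4 reacts with 5 mol H2C2O4, so n(H2C2O4) = 0.002267 x 5/2 = 0.005667 mol.
[H2C2O4] = 0.005667 / 0.02027 L = 0.280 M.

0.280 M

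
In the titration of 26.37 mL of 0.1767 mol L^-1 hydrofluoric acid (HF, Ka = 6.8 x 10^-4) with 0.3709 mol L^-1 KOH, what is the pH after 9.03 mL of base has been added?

3.58

Initial n(HF) = 0.1767 x 0.02637 = 0.004660 mol.
n(KOH) added = 0.3709 x 0.009030 = 0.003349 mol, converting that many moles of HF to F-.
Remaining n(HF) = 0.001310 mol; n(F-) = 0.003349 mol.
By Henderson-Hasselbalch, pH = pKa + log([A^-]/[HA]) = 3.17 + log(0.003349/0.001310) = 3.17 + (+0.41) = 3.58.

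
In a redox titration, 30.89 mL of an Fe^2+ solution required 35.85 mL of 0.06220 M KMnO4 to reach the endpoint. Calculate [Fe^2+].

0.361 M

n(KMnO4) = 0.06220 x 0.03585 = 0.002230 mol.
From the balanced equation, 1 mol KMnO4 reacts with 5 mol Fe^2+, so n(Fe^2+) = 0.002230 x 5/1 = 0.01115 mol.
[Fe^2+] = 0.01115 / 0.03089 L = 0.361 M.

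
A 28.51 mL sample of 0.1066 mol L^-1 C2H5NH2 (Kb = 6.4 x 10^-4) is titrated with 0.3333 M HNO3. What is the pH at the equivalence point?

5.95

n(C2H5NH2) = 0.1066 x 0.02851 = 0.003039 mol; V(HNO3) at equivalence = 0.003039/0.3333 = 0.009118 L.
At equivalence the base is fully converted to C2H5NH3+; total volume = 0.03763 L, so [C2H5NH3+] = 0.003039/0.03763 = 0.08077 M.
Ka(C2H5NH3+) = Kw/Kb = 1.0e-14 / 6.4 x 10^-4 = 1.56e-11.
[H^+] = sqrt(Ka x [C2H5NH3+]) = sqrt(1.56e-11 x 0.08077) = 1.12e-6 M.
pH = -log(1.12e-6) = 5.95.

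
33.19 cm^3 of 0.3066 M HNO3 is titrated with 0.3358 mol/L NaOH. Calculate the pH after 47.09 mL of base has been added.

12.85

n(acid) = 0.3066 x 0.03319 = 0.01018 mol; n(NaOH) added = 0.3358 x 0.04709 = 0.01581 mol.
Base is in excess by 0.01581 - 0.01018 = 0.005637 mol in a total volume of 0.08028 L.
[OH^-] = 0.005637/0.08028 = 0.07021 M, so pOH = 1.15 and pH = 14.00 - 1.15 = 12.85.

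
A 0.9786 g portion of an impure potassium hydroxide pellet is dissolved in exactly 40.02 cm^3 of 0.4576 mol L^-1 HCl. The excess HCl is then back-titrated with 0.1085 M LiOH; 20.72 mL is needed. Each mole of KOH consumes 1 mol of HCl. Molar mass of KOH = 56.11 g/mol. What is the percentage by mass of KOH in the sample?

Total n(HCl) added = 0.4576 x 0.04002 = 0.01831 mol.
n(LiOH) used = 0.1085 x 0.02072 = 0.002248 mol, which equals the excess n(HCl).
So n(HCl) consumed by the sample = 0.01831 - 0.002248 = 0.01607 mol.
n(KOH) = 0.01607 / 1 = 0.01607 mol.
mass KOH = 0.01607 x 56.11 = 0.9014 g, so %KOH = 0.9014/0.9786 x 100 = 92.1%.

92.1%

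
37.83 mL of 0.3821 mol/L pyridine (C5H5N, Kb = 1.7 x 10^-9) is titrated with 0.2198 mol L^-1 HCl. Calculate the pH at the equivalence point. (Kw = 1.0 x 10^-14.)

3.04

n(C5H5N) = 0.3821 x 0.03783 = 0.01445 mol; V(HCl) at equivalence = 0.01445/0.2198 = 0.06576 L.
At equivalence the base is fully converted to C5H5NH+; total volume = 0.1036 L, so [C5H5NH+] = 0.01445/0.1036 = 0.1395 M.
Ka(C5H5NH+) = Kw/Kb = 1.0e-14 / 1.7 x 10^-9 = 5.88e-6.
[H^+] = sqrt(Ka x [C5H5NH+]) = sqrt(5.88e-6 x 0.1395) = 0.000906 M.
pH = -log(0.000906) = 3.04.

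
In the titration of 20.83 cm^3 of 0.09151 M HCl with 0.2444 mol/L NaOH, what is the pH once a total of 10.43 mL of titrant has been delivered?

n(acid) = 0.09151 x 0.02083 = 0.001906 mol; n(NaOH) added = 0.2444 x 0.01043 = 0.002549 mol.
Base is in excess by 0.002549 - 0.001906 = 0.0006429 mol in a total volume of 0.03126 L.
[OH^-] = 0.0006429/0.03126 = 0.02057 M, so pOH = 1.69 and pH = 14.00 - 1.69 = 12.31.

12.31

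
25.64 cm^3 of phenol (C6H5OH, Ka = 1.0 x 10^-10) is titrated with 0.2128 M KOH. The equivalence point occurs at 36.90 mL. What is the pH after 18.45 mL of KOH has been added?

18.45 mL is exactly half the equivalence volume (36.90/2), i.e. the half-equivalence point.
There, n(HA) = n(A^-), so pH = pKa = -log(1.0 x 10^-10) = 10.00.

10.00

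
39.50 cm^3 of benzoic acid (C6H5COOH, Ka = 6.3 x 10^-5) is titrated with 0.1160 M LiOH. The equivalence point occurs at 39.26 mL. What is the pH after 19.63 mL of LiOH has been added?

19.63 mL is exactly half the equivalence volume (39.26/2), i.e. the half-equivalence point.
There, n(HA) = n(A^-), so pH = pKa = -log(6.3 x 10^-5) = 4.20.

4.20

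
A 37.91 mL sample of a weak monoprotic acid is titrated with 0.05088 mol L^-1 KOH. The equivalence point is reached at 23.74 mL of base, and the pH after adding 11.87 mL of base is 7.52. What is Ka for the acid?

3.0 x 10^-8

11.87 mL is half of the equivalence volume, so this is the half-equivalence point where [HA] = [A^-].
At half-equivalence pH = pKa, so pKa = 7.52.
Ka = 10^(-7.52) = 3.0 x 10^-8.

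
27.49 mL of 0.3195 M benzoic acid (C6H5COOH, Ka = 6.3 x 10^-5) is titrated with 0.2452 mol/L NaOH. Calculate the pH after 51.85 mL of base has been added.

n(acid) = 0.3195 x 0.02749 = 0.008783 mol; n(NaOH) added = 0.2452 x 0.05185 = 0.01271 mol.
Base is in excess by 0.01271 - 0.008783 = 0.003931 mol in a total volume of 0.07934 L.
[OH^-] = 0.003931/0.07934 = 0.04954 M, so pOH = 1.31 and pH = 14.00 - 1.31 = 12.69.

12.69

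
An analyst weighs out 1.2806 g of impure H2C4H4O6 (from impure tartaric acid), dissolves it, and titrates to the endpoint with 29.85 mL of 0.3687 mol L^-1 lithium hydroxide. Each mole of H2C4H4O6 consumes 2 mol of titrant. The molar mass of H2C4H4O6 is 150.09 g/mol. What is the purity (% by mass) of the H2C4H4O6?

n(LiOH) = 0.3687 x 0.02985 = 0.01101 mol.
n(H2C4H4O6) = 0.01101 / 2 = 0.005503 mol.
mass of H2C4H4O6 = 0.005503 x 150.09 = 0.8259 g.
% purity = 0.8259 / 1.2806 x 100 = 64.5%.

64.5%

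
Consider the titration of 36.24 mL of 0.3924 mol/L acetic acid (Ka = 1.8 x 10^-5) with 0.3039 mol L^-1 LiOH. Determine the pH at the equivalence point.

8.99

n(CH3COOH) = 0.3924 x 0.03624 = 0.01422 mol; V(LiOH) at equivalence = 0.01422/0.3039 = 0.04679 L.
At equivalence all the acid is converted to CH3COO-; total volume = 0.03624 + 0.04679 = 0.08303 L, so [CH3COO-] = 0.01422/0.08303 = 0.1713 M.
Kb = Kw/Ka = 1.0e-14 / 1.8 x 10^-5 = 5.56e-10.
[OH^-] = sqrt(Kb x [CH3COO-]) = sqrt(5.56e-10 x 0.1713) = 9.75e-6 M.
pOH = 5.01, so pH = 14.00 - 5.01 = 8.99.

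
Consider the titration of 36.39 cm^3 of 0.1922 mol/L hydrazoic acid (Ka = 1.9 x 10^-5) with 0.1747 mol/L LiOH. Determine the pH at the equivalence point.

8.84

n(HN3) = 0.1922 x 0.03639 = 0.006994 mol; V(LiOH) at equivalence = 0.006994/0.1747 = 0.04004 L.
At equivalence all the acid is converted to N3-; total volume = 0.03639 + 0.04004 = 0.07643 L, so [N3-] = 0.006994/0.07643 = 0.09152 M.
Kb = Kw/Ka = 1.0e-14 / 1.9 x 10^-5 = 5.26e-10.
[OH^-] = sqrt(Kb x [N3-]) = sqrt(5.26e-10 x 0.09152) = 6.94e-6 M.
pOH = 5.16, so pH = 14.00 - 5.16 = 8.84.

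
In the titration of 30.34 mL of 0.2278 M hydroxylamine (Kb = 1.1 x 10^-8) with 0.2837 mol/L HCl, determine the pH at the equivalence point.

3.47

n(NH2OH) = 0.2278 x 0.03034 = 0.006911 mol; V(HCl) at equivalence = 0.006911/0.2837 = 0.02436 L.
At equivalence the base is fully converted to NH3OH+; total volume = 0.05470 L, so [NH3OH+] = 0.006911/0.05470 = 0.1263 M.
Ka(NH3OH+) = Kw/Kb = 1.0e-14 / 1.1 x 10^-8 = 9.09e-7.
[H^+] = sqrt(Ka x [NH3OH+]) = sqrt(9.09e-7 x 0.1263) = 0.000339 M.
pH = -log(0.000339) = 3.47.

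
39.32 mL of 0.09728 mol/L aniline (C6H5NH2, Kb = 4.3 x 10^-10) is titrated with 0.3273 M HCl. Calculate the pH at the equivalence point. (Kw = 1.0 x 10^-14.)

2.88

n(C6H5NH2) = 0.09728 x 0.03932 = 0.003825 mol; V(HCl) at equivalence = 0.003825/0.3273 = 0.01169 L.
At equivalence the base is fully converted to C6H5NH3+; total volume = 0.05101 L, so [C6H5NH3+] = 0.003825/0.05101 = 0.07499 M.
Ka(C6H5NH3+) = Kw/Kb = 1.0e-14 / 4.3 x 10^-10 = 2.33e-5.
[H^+] = sqrt(Ka x [C6H5NH3+]) = sqrt(2.33e-5 x 0.07499) = 0.00132 M.
pH = -log(0.00132) = 2.88.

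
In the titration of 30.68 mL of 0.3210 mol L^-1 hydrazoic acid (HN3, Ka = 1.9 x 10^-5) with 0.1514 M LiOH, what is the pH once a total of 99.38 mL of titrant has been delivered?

12.60

n(acid) = 0.3210 x 0.03068 = 0.009848 mol; n(LiOH) added = 0.1514 x 0.09938 = 0.01505 mol.
Base is in excess by 0.01505 - 0.009848 = 0.005198 mol in a total volume of 0.1301 L.
[OH^-] = 0.005198/0.1301 = 0.03997 M, so pOH = 1.40 and pH = 14.00 - 1.40 = 12.60.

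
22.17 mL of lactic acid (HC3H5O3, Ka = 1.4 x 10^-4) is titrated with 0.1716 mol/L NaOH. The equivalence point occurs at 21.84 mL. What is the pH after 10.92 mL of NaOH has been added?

3.85

10.92 mL is exactly half the equivalence volume (21.84/2), i.e. the half-equivalence point.
There, n(HA) = n(A^-), so pH = pKa = -log(1.4 x 10^-4) = 3.85.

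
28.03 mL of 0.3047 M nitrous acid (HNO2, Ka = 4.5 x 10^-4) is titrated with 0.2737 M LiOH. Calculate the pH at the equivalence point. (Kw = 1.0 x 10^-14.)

8.25

n(HNO2) = 0.3047 x 0.02803 = 0.008541 mol; V(LiOH) at equivalence = 0.008541/0.2737 = 0.03120 L.
At equivalence all the acid is converted to NO2-; total volume = 0.02803 + 0.03120 = 0.05923 L, so [NO2-] = 0.008541/0.05923 = 0.1442 M.
Kb = Kw/Ka = 1.0e-14 / 4.5 x 10^-4 = 2.22e-11.
[OH^-] = sqrt(Kb x [NO2-]) = sqrt(2.22e-11 x 0.1442) = 1.79e-6 M.
pOH = 5.75, so pH = 14.00 - 5.75 = 8.25.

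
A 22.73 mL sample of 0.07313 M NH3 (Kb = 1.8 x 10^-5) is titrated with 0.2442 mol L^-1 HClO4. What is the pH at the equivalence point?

5.25

n(NH3) = 0.07313 x 0.02273 = 0.001662 mol; V(HClO4) at equivalence = 0.001662/0.2442 = 0.006807 L.
At equivalence the base is fully converted to NH4+; total volume = 0.02954 L, so [NH4+] = 0.001662/0.02954 = 0.05628 M.
Ka(NH4+) = Kw/Kb = 1.0e-14 / 1.8 x 10^-5 = 5.56e-10.
[H^+] = sqrt(Ka x [NH4+]) = sqrt(5.56e-10 x 0.05628) = 5.59e-6 M.
pH = -log(5.59e-6) = 5.25.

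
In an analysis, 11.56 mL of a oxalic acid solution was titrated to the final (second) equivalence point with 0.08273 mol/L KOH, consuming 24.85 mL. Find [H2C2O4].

0.0889 M

n(KOH) = 0.08273 x 0.02485 = 0.002056 mol.
At the final (second) equivalence point, 2 mol OH^- react per mol H2C2O4, so n(H2C2O4) = 0.002056 / 2 = 0.001028 mol.
[H2C2O4] = 0.001028 / 0.01156 L = 0.0889 M.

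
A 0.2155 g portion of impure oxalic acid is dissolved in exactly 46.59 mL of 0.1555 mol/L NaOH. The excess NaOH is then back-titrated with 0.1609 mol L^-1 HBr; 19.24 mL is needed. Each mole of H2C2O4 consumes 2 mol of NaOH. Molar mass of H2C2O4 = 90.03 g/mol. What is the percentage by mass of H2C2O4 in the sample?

86.7%

Total n(NaOH) added = 0.1555 x 0.04659 = 0.007245 mol.
n(HBr) used = 0.1609 x 0.01924 = 0.003096 mol, which equals the excess n(NaOH).
So n(NaOH) consumed by the sample = 0.007245 - 0.003096 = 0.004149 mol.
n(H2C2O4) = 0.004149 / 2 = 0.002075 mol.
mass H2C2O4 = 0.002075 x 90.03 = 0.1868 g, so %H2C2O4 = 0.1868/0.2155 x 100 = 86.7%.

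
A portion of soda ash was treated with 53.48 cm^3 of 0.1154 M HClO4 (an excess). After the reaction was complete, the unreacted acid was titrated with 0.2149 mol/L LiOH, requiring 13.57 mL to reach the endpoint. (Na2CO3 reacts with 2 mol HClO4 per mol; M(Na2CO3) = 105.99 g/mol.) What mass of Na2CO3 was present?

0.173 g

Total n(HClO4) added = 0.1154 x 0.05348 = 0.006172 mol.
n(LiOH) used = 0.2149 x 0.01357 = 0.002916 mol, which equals the excess n(HClO4).
So n(HClO4) consumed by the sample = 0.006172 - 0.002916 = 0.003255 mol.
n(Na2CO3) = 0.003255 / 2 = 0.001628 mol.
mass = 0.001628 mol x 105.99 g/mol = 0.173 g.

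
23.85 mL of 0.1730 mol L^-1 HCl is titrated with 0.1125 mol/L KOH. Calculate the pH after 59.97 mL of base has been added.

n(acid) = 0.1730 x 0.02385 = 0.004126 mol; n(KOH) added = 0.1125 x 0.05997 = 0.006747 mol.
Base is in excess by 0.006747 - 0.004126 = 0.002621 mol in a total volume of 0.08382 L.
[OH^-] = 0.002621/0.08382 = 0.03126 M, so pOH = 1.50 and pH = 14.00 - 1.50 = 12.50.

12.50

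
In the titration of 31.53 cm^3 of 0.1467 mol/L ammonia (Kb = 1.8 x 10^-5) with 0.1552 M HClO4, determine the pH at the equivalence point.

5.19

n(NH3) = 0.1467 x 0.03153 = 0.004625 mol; V(HClO4) at equivalence = 0.004625/0.1552 = 0.02980 L.
At equivalence the base is fully converted to NH4+; total volume = 0.06133 L, so [NH4+] = 0.004625/0.06133 = 0.07542 M.
Ka(NH4+) = Kw/Kb = 1.0e-14 / 1.8 x 10^-5 = 5.56e-10.
[H^+] = sqrt(Ka x [NH4+]) = sqrt(5.56e-10 x 0.07542) = 6.47e-6 M.
pH = -log(6.47e-6) = 5.19.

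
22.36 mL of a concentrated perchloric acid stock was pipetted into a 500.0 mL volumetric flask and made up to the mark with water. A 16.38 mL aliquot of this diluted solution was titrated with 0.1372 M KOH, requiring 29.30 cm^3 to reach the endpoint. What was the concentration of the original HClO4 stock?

5.49 M

n(KOH) = 0.1372 x 0.02930 = 0.004020 mol.
n(HClO4) in the aliquot = 0.004020 mol.
[diluted HClO4] = 0.004020 / 0.01638 = 0.2454 M.
Dilution factor = 500.0/22.36 = 22.36, so [stock] = 0.2454 x 22.36 = 5.49 M.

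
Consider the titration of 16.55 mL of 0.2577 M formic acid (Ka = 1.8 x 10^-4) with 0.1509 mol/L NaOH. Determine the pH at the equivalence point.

n(HCOOH) = 0.2577 x 0.01655 = 0.004265 mol; V(NaOH) at equivalence = 0.004265/0.1509 = 0.02826 L.
At equivalence all the acid is converted to HCOO-; total volume = 0.01655 + 0.02826 = 0.04481 L, so [HCOO-] = 0.004265/0.04481 = 0.09517 M.
Kb = Kw/Ka = 1.0e-14 / 1.8 x 10^-4 = 5.56e-11.
[OH^-] = sqrt(Kb x [HCOO-]) = sqrt(5.56e-11 x 0.09517) = 2.30e-6 M.
pOH = 5.64, so pH = 14.00 - 5.64 = 8.36.

8.36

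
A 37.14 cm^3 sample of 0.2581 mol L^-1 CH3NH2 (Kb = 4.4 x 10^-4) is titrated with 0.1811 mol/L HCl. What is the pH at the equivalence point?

5.81

n(CH3NH2) = 0.2581 x 0.03714 = 0.009586 mol; V(HCl) at equivalence = 0.009586/0.1811 = 0.05293 L.
At equivalence the base is fully converted to CH3NH3+; total volume = 0.09007 L, so [CH3NH3+] = 0.009586/0.09007 = 0.1064 M.
Ka(CH3NH3+) = Kw/Kb = 1.0e-14 / 4.4 x 10^-4 = 2.27e-11.
[H^+] = sqrt(Ka x [CH3NH3+]) = sqrt(2.27e-11 x 0.1064) = 1.56e-6 M.
pH = -log(1.56e-6) = 5.81.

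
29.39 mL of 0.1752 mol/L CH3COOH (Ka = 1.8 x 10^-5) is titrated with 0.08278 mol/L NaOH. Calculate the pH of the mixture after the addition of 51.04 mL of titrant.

5.40

Initial n(CH3COOH) = 0.1752 x 0.02939 = 0.005149 mol.
n(NaOH) added = 0.08278 x 0.05104 = 0.004225 mol, converting that many moles of CH3COOH to CH3COO-.
Remaining n(CH3COOH) = 0.0009240 mol; n(CH3COO-) = 0.004225 mol.
By Henderson-Hasselbalch, pH = pKa + log([A^-]/[HA]) = 4.74 + log(0.004225/0.0009240) = 4.74 + (+0.66) = 5.40.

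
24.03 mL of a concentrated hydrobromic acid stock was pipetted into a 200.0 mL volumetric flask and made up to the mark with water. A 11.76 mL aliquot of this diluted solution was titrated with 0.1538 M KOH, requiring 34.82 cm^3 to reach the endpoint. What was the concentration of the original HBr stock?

n(KOH) = 0.1538 x 0.03482 = 0.005355 mol.
n(HBr) in the aliquot = 0.005355 mol.
[diluted HBr] = 0.005355 / 0.01176 = 0.4554 M.
Dilution factor = 200.0/24.03 = 8.323, so [stock] = 0.4554 x 8.323 = 3.79 M.

3.79 M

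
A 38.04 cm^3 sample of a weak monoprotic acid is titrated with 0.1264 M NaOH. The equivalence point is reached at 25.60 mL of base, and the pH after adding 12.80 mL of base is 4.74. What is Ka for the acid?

1.8 x 10^-5

12.80 mL is half of the equivalence volume, so this is the half-equivalence point where [HA] = [A^-].
At half-equivalence pH = pKa, so pKa = 4.74.
Ka = 10^(-4.74) = 1.8 x 10^-5.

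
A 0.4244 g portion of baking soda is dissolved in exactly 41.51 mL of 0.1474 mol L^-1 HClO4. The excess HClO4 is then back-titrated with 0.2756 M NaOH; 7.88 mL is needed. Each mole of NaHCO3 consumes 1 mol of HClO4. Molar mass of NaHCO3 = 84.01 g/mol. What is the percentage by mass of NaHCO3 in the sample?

Total n(HClO4) added = 0.1474 x 0.04151 = 0.006119 mol.
n(NaOH) used = 0.2756 x 0.007880 = 0.002172 mol, which equals the excess n(HClO4).
So n(HClO4) consumed by the sample = 0.006119 - 0.002172 = 0.003947 mol.
n(NaHCO3) = 0.003947 / 1 = 0.003947 mol.
mass NaHCO3 = 0.003947 x 84.01 = 0.3316 g, so %NaHCO3 = 0.3316/0.4244 x 100 = 78.1%.

78.1%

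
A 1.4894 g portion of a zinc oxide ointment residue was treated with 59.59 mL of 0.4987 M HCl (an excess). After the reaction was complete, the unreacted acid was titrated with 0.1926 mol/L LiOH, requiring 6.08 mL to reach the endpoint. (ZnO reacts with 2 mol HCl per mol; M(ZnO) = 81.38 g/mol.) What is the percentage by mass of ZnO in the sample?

Total n(HCl) added = 0.4987 x 0.05959 = 0.02972 mol.
n(LiOH) used = 0.1926 x 0.006080 = 0.001171 mol, which equals the excess n(HCl).
So n(HCl) consumed by the sample = 0.02972 - 0.001171 = 0.02855 mol.
n(ZnO) = 0.02855 / 2 = 0.01427 mol.
mass ZnO = 0.01427 x 81.38 = 1.162 g, so %ZnO = 1.162/1.4894 x 100 = 78.0%.

78.0%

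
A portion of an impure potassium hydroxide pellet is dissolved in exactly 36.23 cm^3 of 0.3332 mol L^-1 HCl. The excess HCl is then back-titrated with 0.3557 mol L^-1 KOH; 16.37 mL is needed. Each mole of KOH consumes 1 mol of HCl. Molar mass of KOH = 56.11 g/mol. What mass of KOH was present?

Total n(HCl) added = 0.3332 x 0.03623 = 0.01207 mol.
n(KOH) used = 0.3557 x 0.01637 = 0.005823 mol, which equals the excess n(HCl).
So n(HCl) consumed by the sample = 0.01207 - 0.005823 = 0.006249 mol.
n(KOH) = 0.006249 / 1 = 0.006249 mol.
mass = 0.006249 mol x 56.11 g/mol = 0.351 g.

0.351 g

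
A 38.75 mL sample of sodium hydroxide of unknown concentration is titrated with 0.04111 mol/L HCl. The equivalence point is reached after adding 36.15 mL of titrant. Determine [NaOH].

n(HCl) delivered = 0.04111 x 0.03615 = 0.001486 mol.
For a 1:1 reaction, n(NaOH) = 0.001486 mol.
[NaOH] = 0.001486 mol / 0.03875 L = 0.0384 M.

0.0384 M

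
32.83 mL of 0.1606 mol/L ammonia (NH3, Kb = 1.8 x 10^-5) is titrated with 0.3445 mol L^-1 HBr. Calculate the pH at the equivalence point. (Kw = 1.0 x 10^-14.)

n(NH3) = 0.1606 x 0.03283 = 0.005272 mol; V(HBr) at equivalence = 0.005272/0.3445 = 0.01530 L.
At equivalence the base is fully converted to NH4+; total volume = 0.04813 L, so [NH4+] = 0.005272/0.04813 = 0.1095 M.
Ka(NH4+) = Kw/Kb = 1.0e-14 / 1.8 x 10^-5 = 5.56e-10.
[H^+] = sqrt(Ka x [NH4+]) = sqrt(5.56e-10 x 0.1095) = 7.80e-6 M.
pH = -log(7.80e-6) = 5.11.

5.11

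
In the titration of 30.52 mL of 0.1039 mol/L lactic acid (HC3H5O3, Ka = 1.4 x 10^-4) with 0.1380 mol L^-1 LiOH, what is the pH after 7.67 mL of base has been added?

3.55

Initial n(HC3H5O3) = 0.1039 x 0.03052 = 0.003171 mol.
n(LiOH) added = 0.1380 x 0.007670 = 0.001058 mol, converting that many moles of HC3H5O3 to C3H5O3-.
Remaining n(HC3H5O3) = 0.002113 mol; n(C3H5O3-) = 0.001058 mol.
By Henderson-Hasselbalch, pH = pKa + log([A^-]/[HA]) = 3.85 + log(0.001058/0.002113) = 3.85 + (-0.30) = 3.55.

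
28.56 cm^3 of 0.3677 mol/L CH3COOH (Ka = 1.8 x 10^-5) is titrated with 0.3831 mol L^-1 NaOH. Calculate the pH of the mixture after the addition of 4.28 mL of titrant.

4.01

Initial n(CH3COOH) = 0.3677 x 0.02856 = 0.01050 mol.
n(NaOH) added = 0.3831 x 0.004280 = 0.001640 mol, converting that many moles of CH3COOH to CH3COO-.
Remaining n(CH3COOH) = 0.008862 mol; n(CH3COO-) = 0.001640 mol.
By Henderson-Hasselbalch, pH = pKa + log([A^-]/[HA]) = 4.74 + log(0.001640/0.008862) = 4.74 + (-0.73) = 4.01.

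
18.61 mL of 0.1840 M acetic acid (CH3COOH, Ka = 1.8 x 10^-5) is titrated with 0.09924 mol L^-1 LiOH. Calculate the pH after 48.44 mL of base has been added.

12.31

n(acid) = 0.1840 x 0.01861 = 0.003424 mol; n(LiOH) added = 0.09924 x 0.04844 = 0.004807 mol.
Base is in excess by 0.004807 - 0.003424 = 0.001383 mol in a total volume of 0.06705 L.
[OH^-] = 0.001383/0.06705 = 0.02063 M, so pOH = 1.69 and pH = 14.00 - 1.69 = 12.31.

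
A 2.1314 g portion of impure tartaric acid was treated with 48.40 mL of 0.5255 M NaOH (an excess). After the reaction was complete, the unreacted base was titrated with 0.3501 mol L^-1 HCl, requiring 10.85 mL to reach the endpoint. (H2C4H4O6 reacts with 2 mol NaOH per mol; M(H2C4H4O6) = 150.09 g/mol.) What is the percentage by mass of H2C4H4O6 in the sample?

Total n(NaOH) added = 0.5255 x 0.04840 = 0.02543 mol.
n(HCl) used = 0.3501 x 0.01085 = 0.003799 mol, which equals the excess n(NaOH).
So n(NaOH) consumed by the sample = 0.02543 - 0.003799 = 0.02164 mol.
n(H2C4H4O6) = 0.02164 / 2 = 0.01082 mol.
mass H2C4H4O6 = 0.01082 x 150.09 = 1.624 g, so %H2C4H4O6 = 1.624/2.1314 x 100 = 76.2%.

76.2%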